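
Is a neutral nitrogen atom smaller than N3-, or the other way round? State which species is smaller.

Forming N3- adds 3 electrons to N. More electron–electron repulsion in the same shell, with unchanged nuclear charge, lets the cloud expand.
An anion is larger than its parent atom: N3- > N.

N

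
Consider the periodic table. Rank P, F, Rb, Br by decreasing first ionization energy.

F is in period 2, group 17; P is in period 3, group 15; Br is in period 4, group 17; Rb is in period 5, group 1.
IE₁ increases left→right with effective nuclear charge and decreases top→bottom as the valence shell moves farther out.
Here both period and group differ, so the two effects have to be weighed against each other.
P > Rb: relative to Rb, both the across-period and down-group shifts push P's first ionization energy up.
Br > P: period and group pull opposite ways; the across-period shift dominates (1140 vs 1012 kJ/mol).
F > Br: F sits above Br in group 17, so the down-group effect alone puts F higher.
Approximate values (kJ/mol): F 1681, P 1012, Br 1140, Rb 403.
So from highest to lowest: F > Br > P > Rb.

F, Br, P, Rb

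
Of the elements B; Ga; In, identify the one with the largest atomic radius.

In

Moving right in a period, electrons are added to the same shell under a stronger nuclear pull, so atoms get smaller; moving down, a new shell is opened and atoms get larger.
All are in group 13, so atomic radius increases down the group.
The largest atomic radius among these belongs to In.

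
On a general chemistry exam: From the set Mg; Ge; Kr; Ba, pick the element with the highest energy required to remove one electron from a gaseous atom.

IE₁ increases left→right with effective nuclear charge and decreases top→bottom as the valence shell moves farther out.
Here both period and group differ, so the two effects have to be weighed against each other.
Mg > Ba: Mg sits above Ba in group 2, so the down-group effect alone puts Mg higher.
Ge > Mg: period and group pull opposite ways; the across-period shift dominates (762 vs 738 kJ/mol).
Kr > Ge: Kr lies to the right of Ge in period 4, so the across-period effect alone puts Kr higher.
For reference (kJ/mol): Mg 738, Ge 762, Kr 1351, Ba 503.
The highest energy required to remove one electron from a gaseous atom among these belongs to Kr.

Kr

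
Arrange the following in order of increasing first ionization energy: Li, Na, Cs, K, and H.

H is in period 1, group 1; Li is in period 2, group 1; Na is in period 3, group 1; K is in period 4, group 1; Cs is in period 6, group 1.
Removing the outermost electron gets harder across a period and easier down a group.
All are in group 1, so first ionization energy increases up the group.
So from lowest to highest: Cs < K < Na < Li < H.

Cs, K, Na, Li, H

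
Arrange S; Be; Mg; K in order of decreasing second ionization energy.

K > S > Be > Mg

Consider each +1 ion: S⁺ still has 5 valence electrons; Be⁺ still has 1 valence electron; Mg⁺ still has 1 valence electron; K⁺ is the bare [Ar] core.
Pulling an electron out of a noble-gas core costs far more than removing a remaining valence electron, so K sits at the high end of IE_2.
Valence configurations: S⁺ [Ne]3s²3p³, Be⁺ [He]2s¹, Mg⁺ [Ne]3s¹.
The numbers (kJ/mol): S 2252, Be 1757, Mg 1451, K 3052.
So the second ionization energies run Mg < Be < S < K.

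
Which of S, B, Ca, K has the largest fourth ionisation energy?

B

IE_4 is the cost of taking one more electron from the +3 cation: S³⁺ still has 3 valence electrons; B³⁺ is the bare [He] core; Ca³⁺ is already 1 electron into the core; K³⁺ is already 2 electrons into the core.
Breaking into a closed-shell core is much more expensive than removing a leftover valence electron — K, Ca and B have the largest IE_4 here.
Tabulated IE_4 (kJ/mol): S 4556, B 25026, Ca 6491, K 5877.
Hence IE_4: S < K < Ca < B.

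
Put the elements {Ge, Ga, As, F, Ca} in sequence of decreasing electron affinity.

F, Ge, As, Ga, Ca

F is in period 2, group 17; Ca is in period 4, group 2; Ga is in period 4, group 13; Ge is in period 4, group 14; As is in period 4, group 15.
Electron affinity generally becomes more exothermic across a period toward the halogens and less exothermic down a group.
These span different periods and groups, so the two trends combine.
Ga > Ca: both are in period 4; the period trend gives Ga the larger value.
As > Ga: both are in period 4; the period trend gives As the larger value.
Ge > As: this pair runs against the simple trend — see the exception note.
F > Ge: relative to Ge, both the across-period and down-group shifts push F's electron affinity up.
Note the exception: Ge has a higher electron affinity than As, contrary to the simple trend — adding an electron to As's half-filled 4p³ is unfavourable, so Ge (4p²) has the more exothermic EA.
Tabulated electron affinity (kJ/mol): F 328, Ca 2, Ga 29, Ge 119, As 78.
So from highest to lowest: F > Ge > As > Ga > Ca.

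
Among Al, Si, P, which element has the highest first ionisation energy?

Al is in period 3, group 13; Si is in period 3, group 14; P is in period 3, group 15.
Across a period the outer electron is held more tightly (higher IE₁); down a group it sits in a higher shell, more shielded, and comes off more easily.
All lie in period 3, so first ionization energy increases left to right.
The highest first ionisation energy among these belongs to P.

P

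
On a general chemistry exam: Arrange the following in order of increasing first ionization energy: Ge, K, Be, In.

Be is in period 2, group 2; K is in period 4, group 1; Ge is in period 4, group 14; In is in period 5, group 13.
IE₁ increases left→right with effective nuclear charge and decreases top→bottom as the valence shell moves farther out.
Neither a single period nor a single group — weigh both effects.
In > K: the two effects oppose for this pair; the across-period effect wins (558 vs 419 kJ/mol).
Ge > In: relative to In, both the across-period and down-group shifts push Ge's first ionization energy up.
Be > Ge: the two effects oppose for this pair; the down-group effect wins (900 vs 762 kJ/mol).
Tabulated first ionization energy (kJ/mol): Be 900, K 419, Ge 762, In 558.
So from lowest to highest: K < In < Ge < Be.

K < In < Ge < Be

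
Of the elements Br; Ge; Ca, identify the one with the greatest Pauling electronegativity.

Ca is in period 4, group 2; Ge is in period 4, group 14; Br is in period 4, group 17.
EN rises left→right (higher Z_eff, smaller atoms) and falls top→bottom (larger, more shielded atoms).
All lie in period 4, so electronegativity increases left to right.
The greatest Pauling electronegativity among these belongs to Br.

Br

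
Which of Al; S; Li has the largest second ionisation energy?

Li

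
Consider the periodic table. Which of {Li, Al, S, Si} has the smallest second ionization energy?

Si

IE_2 is the cost of taking one more electron from the +1 cation: Li⁺ is the bare [He] core; Al⁺ still has 2 valence electrons; S⁺ still has 5 valence electrons; Si⁺ still has 3 valence electrons.
Core electrons are held far more tightly than valence electrons, so Li tops the IE_2 order.
Valence configurations: Al⁺ [Ne]3s², S⁺ [Ne]3s²3p³, Si⁺ [Ne]3s²3p¹.
Si⁺ loses a lone 3p electron whereas Al⁺ must break into a filled 3s² pair, so IE_2(Al) > IE_2(Si) even though Si has the higher nuclear charge.
Approximate IE_2 values (kJ/mol): Li 7298, Al 1817, S 2252, Si 1577.
Overall IE_2 order: Si < Al < S < Li.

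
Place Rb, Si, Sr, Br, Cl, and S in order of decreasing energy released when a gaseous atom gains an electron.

Atoms with high Z_eff and room in the valence shell (especially the halogens) have the most exothermic electron affinities.
Here both period and group differ, so the two effects have to be weighed against each other.
Rb > Sr: this pair runs against the simple trend — see the exception note.
Si > Rb: relative to Rb, both the across-period and down-group shifts push Si's electron affinity up.
S > Si: S lies to the right of Si in period 3, so the across-period effect alone puts S higher.
Br > S: the two effects oppose for this pair; the across-period effect wins (325 vs 200 kJ/mol).
Cl > Br: they share group 17; the group trend gives Cl the larger value.
Note the exception: Rb has a higher electron affinity than Sr, contrary to the simple trend — adding an electron to Sr (ns²) has to open a new, higher-energy np subshell, which is unfavourable.
For reference (kJ/mol): Si 134, S 200, Cl 349, Br 325, Rb 47, Sr 5.
So from highest to lowest: Cl > Br > S > Si > Rb > Sr.

Cl > Br > S > Si > Rb > Sr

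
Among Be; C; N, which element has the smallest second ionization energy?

IE_2 is the cost of taking one more electron from the +1 cation: Be⁺ still has 1 valence electron; C⁺ still has 3 valence electrons; N⁺ still has 4 valence electrons.
All are still removing valence electrons, so compare the +1 ions as you would atoms: IE_2 generally rises across a period (higher Z_eff) and falls down a group (larger shell), subject to the usual subshell exceptions.
Valence configurations: Be⁺ [He]2s¹, C⁺ [He]2s²2p¹, N⁺ [He]2s²2p².
Tabulated IE_2 (kJ/mol): Be 1757, C 2353, N 2856.
Putting it together, IE_2: Be < C < N.

Be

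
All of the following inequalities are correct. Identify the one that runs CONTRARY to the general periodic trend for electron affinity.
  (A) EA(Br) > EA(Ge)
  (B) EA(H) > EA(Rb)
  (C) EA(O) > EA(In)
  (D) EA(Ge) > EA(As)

The general trend: electron affinity increases across a period and decreases down a group.
(A) Br (period 4, group 17) vs Ge (period 4, group 14): the stated order agrees with the simple trend.
(B) H (period 1, group 1) vs Rb (period 5, group 1): the stated order agrees with the simple trend.
(C) O (period 2, group 16) vs In (period 5, group 13): the stated order agrees with the simple trend.
(D) Ge (period 4, group 14) vs As (period 4, group 15): the stated order contradicts the simple trend.
The exception is (D): adding an electron to As's half-filled 4p³ is unfavourable, so Ge (4p²) has the more exothermic EA.

(D)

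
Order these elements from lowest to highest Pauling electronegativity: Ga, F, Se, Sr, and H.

H is in period 1, group 1; F is in period 2, group 17; Ga is in period 4, group 13; Se is in period 4, group 16; Sr is in period 5, group 2.
Electronegativity increases across a period and decreases down a group, tracking effective nuclear charge and atomic size.
Here both period and group differ, so the two effects have to be weighed against each other.
Ga > Sr: both effects reinforce here, so Ga is clearly the higher of the two.
H > Ga: period and group pull opposite ways; the down-group shift dominates (2.20 vs 1.81).
Se > H: period and group pull opposite ways; the across-period shift dominates (2.55 vs 2.20).
F > Se: relative to Se, both the across-period and down-group shifts push F's electronegativity up.
Approximate values (Pauling): H 2.20, F 3.98, Ga 1.81, Se 2.55, Sr 0.95.
So from lowest to highest: Sr < Ga < H < Se < F.

Sr < Ga < H < Se < F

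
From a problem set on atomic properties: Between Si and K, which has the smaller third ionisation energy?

Si

IE_3 is the cost of taking one more electron from the +2 cation: Si²⁺ still has 2 valence electrons; K²⁺ is already 1 electron into the core.
Pulling an electron out of a noble-gas core costs far more than removing a remaining valence electron, so K sits at the high end of IE_3.
Tabulated IE_3 (kJ/mol): Si 3232, K 4420.
Overall IE_3 order: Si < K.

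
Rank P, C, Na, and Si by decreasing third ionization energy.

Na, C, Si, P

IE_3 is the cost of taking one more electron from the +2 cation: P²⁺ still has 3 valence electrons; C²⁺ still has 2 valence electrons; Na²⁺ is already 1 electron into the core; Si²⁺ still has 2 valence electrons.
Pulling an electron out of a noble-gas core costs far more than removing a remaining valence electron, so Na sits at the high end of IE_3.
Valence configurations: P²⁺ [Ne]3s²3p¹, C²⁺ [He]2s², Si²⁺ [Ne]3s².
P²⁺ loses a lone 3p electron whereas Si²⁺ must break into a filled 3s² pair, so IE_3(Si) > IE_3(P) even though P has the higher nuclear charge.
The numbers (kJ/mol): P 2914, C 4620, Na 6910, Si 3232.
So the third ionization energies run P < Si < C < Na.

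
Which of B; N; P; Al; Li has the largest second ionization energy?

Li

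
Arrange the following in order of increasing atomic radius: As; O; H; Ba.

H < O < As < Ba

H is in period 1, group 1; O is in period 2, group 16; As is in period 4, group 15; Ba is in period 6, group 2.
Radius decreases left→right (rising Z_eff, same n) and increases top→bottom (higher n).
Here both period and group differ, so the two effects have to be weighed against each other.
O > H: the two effects oppose for this pair; the down-group effect wins (63 vs 32 pm).
As > O: both effects reinforce here, so As is clearly the larger of the two.
Ba > As: both effects reinforce here, so Ba is clearly the larger of the two.
For reference (pm): H 32, O 63, As 121, Ba 196.
So from smallest to largest: H < O < As < Ba.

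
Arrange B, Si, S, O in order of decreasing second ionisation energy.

O > B > S > Si

Consider each +1 ion: B⁺ still has 2 valence electrons; Si⁺ still has 3 valence electrons; S⁺ still has 5 valence electrons; O⁺ still has 5 valence electrons.
All are still removing valence electrons, so compare the +1 ions as you would atoms: IE_2 generally rises across a period (higher Z_eff) and falls down a group (larger shell), subject to the usual subshell exceptions.
Valence configurations: B⁺ [He]2s², Si⁺ [Ne]3s²3p¹, S⁺ [Ne]3s²3p³, O⁺ [He]2s²2p³.
Approximate IE_2 values (kJ/mol): B 2427, Si 1577, S 2252, O 3388.
Hence IE_2: Si < S < B < O.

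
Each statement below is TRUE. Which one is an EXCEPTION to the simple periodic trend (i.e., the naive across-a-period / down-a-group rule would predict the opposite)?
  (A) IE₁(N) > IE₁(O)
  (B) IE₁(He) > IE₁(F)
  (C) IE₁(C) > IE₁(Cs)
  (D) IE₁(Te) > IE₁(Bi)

(A)

The general trend: first ionisation energy increases across a period and decreases down a group.
(A) N (period 2, group 15) vs O (period 2, group 16): the stated order contradicts the simple trend.
(B) He (period 1, group 18) vs F (period 2, group 17): the stated order agrees with the simple trend.
(C) C (period 2, group 14) vs Cs (period 6, group 1): the stated order agrees with the simple trend.
(D) Te (period 5, group 16) vs Bi (period 6, group 15): the stated order agrees with the simple trend.
The exception is (A): pairing an electron in O's 2p⁴ costs repulsion energy, so O ionizes more easily than half-filled N (2p³).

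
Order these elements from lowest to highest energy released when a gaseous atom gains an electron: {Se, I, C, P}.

P < C < Se < I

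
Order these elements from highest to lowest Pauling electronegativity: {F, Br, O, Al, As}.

F, O, Br, As, Al

O is in period 2, group 16; F is in period 2, group 17; Al is in period 3, group 13; As is in period 4, group 15; Br is in period 4, group 17.
Electronegativity increases across a period and decreases down a group, tracking effective nuclear charge and atomic size.
Neither a single period nor a single group — weigh both effects.
As > Al: the two effects oppose for this pair; the across-period effect wins (2.18 vs 1.61).
Br > As: both are in period 4; the period trend gives Br the larger value.
O > Br: the two effects oppose for this pair; the down-group effect wins (3.44 vs 2.96).
F > O: both are in period 2; the period trend gives F the larger value.
For reference (Pauling): O 3.44, F 3.98, Al 1.61, As 2.18, Br 2.96.
So from highest to lowest: F > O > Br > As > Al.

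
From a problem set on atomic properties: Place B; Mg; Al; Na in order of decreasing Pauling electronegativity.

B is in period 2, group 13; Na is in period 3, group 1; Mg is in period 3, group 2; Al is in period 3, group 13.
Atoms toward the upper right of the periodic table pull bonding electrons most strongly.
Here both period and group differ, so the two effects have to be weighed against each other.
Mg > Na: both are in period 3; the period trend gives Mg the larger value.
Al > Mg: Al lies to the right of Mg in period 3, so the across-period effect alone puts Al higher.
B > Al: B sits above Al in group 13, so the down-group effect alone puts B higher.
For reference (Pauling): B 2.04, Na 0.93, Mg 1.31, Al 1.61.
So from highest to lowest: B > Al > Mg > Na.

B > Al > Mg > Na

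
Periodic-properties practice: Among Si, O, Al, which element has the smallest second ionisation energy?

Si

IE_2 is the cost of taking one more electron from the +1 cation: Si⁺ still has 3 valence electrons; O⁺ still has 5 valence electrons; Al⁺ still has 2 valence electrons.
All are still removing valence electrons, so compare the +1 ions as you would atoms: IE_2 generally rises across a period (higher Z_eff) and falls down a group (larger shell), subject to the usual subshell exceptions.
Valence configurations: Si⁺ [Ne]3s²3p¹, O⁺ [He]2s²2p³, Al⁺ [Ne]3s².
Si⁺ loses a lone 3p electron whereas Al⁺ must break into a filled 3s² pair, so IE_2(Al) > IE_2(Si) even though Si has the higher nuclear charge.
Tabulated IE_2 (kJ/mol): Si 1577, O 3388, Al 1817.
Hence IE_2: Si < Al < O.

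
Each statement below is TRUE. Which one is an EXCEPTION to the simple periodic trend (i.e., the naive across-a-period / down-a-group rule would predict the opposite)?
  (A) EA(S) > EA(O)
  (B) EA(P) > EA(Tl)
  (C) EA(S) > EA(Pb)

(A)

The general trend: electron affinity increases across a period and decreases down a group.
(A) S (period 3, group 16) vs O (period 2, group 16): the stated order contradicts the simple trend.
(B) P (period 3, group 15) vs Tl (period 6, group 13): the stated order agrees with the simple trend.
(C) S (period 3, group 16) vs Pb (period 6, group 14): the stated order agrees with the simple trend.
The exception is (A): the compact 2p subshell of O repels the added electron more than S's larger 3p does.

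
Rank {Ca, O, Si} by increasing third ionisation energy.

Consider each +2 ion: Ca²⁺ is the bare [Ar] core; O²⁺ still has 4 valence electrons; Si²⁺ still has 2 valence electrons.
Usually core removal costs more than valence removal, but here the competition is close: a tightly held n=2 valence electron can cost more to remove than an n=3 core electron, so the actual values have to decide it.
Valence configurations: O²⁺ [He]2s²2p², Si²⁺ [Ne]3s².
The numbers (kJ/mol): Ca 4912, O 5300, Si 3232.
Hence IE_3: Si < Ca < O.

Si, Ca, O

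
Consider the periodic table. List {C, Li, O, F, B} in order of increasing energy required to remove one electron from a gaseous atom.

Li is in period 2, group 1; B is in period 2, group 13; C is in period 2, group 14; O is in period 2, group 16; F is in period 2, group 17.
IE₁ increases left→right with effective nuclear charge and decreases top→bottom as the valence shell moves farther out.
All lie in period 2, so first ionization energy increases left to right.
So from lowest to highest: Li < B < C < O < F.

Li, B, C, O, F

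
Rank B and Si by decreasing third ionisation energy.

B > Si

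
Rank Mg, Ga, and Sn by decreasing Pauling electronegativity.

Sn > Ga > Mg

Mg is in period 3, group 2; Ga is in period 4, group 13; Sn is in period 5, group 14.
Electronegativity increases across a period and decreases down a group, tracking effective nuclear charge and atomic size.
A diagonal step moves right (one effect) and down (the opposite effect) at once.
Ga > Mg: period and group pull opposite ways; the across-period shift dominates (1.81 vs 1.31).
Sn > Ga: the two effects oppose for this pair; the across-period effect wins (1.96 vs 1.81).
Approximate values (Pauling): Mg 1.31, Ga 1.81, Sn 1.96.
So from highest to lowest: Sn > Ga > Mg.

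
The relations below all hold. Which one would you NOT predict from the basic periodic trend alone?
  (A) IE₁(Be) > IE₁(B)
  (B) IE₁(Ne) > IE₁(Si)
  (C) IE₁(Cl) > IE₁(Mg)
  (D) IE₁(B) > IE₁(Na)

(A)

The general trend: first ionization energy increases across a period and decreases down a group.
(A) Be (period 2, group 2) vs B (period 2, group 13): the stated order contradicts the simple trend.
(B) Ne (period 2, group 18) vs Si (period 3, group 14): the stated order agrees with the simple trend.
(C) Cl (period 3, group 17) vs Mg (period 3, group 2): the stated order agrees with the simple trend.
(D) B (period 2, group 13) vs Na (period 3, group 1): the stated order agrees with the simple trend.
The exception is (A): removing B's lone 2p electron is easier than breaking Be's filled 2s².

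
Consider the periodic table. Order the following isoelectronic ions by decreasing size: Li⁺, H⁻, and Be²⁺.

H⁻ > Li⁺ > Be²⁺

All of these have 2 electrons, so size is governed by nuclear charge alone: the more protons, the stronger the pull on the same electron cloud, and the smaller the ion.
Nuclear charges: Be²⁺ (Z=4), Li⁺ (Z=3), H⁻ (Z=1).
Largest to smallest: H⁻ > Li⁺ > Be²⁺.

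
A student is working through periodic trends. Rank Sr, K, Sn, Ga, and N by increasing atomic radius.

N, Ga, Sn, Sr, K

N is in period 2, group 15; K is in period 4, group 1; Ga is in period 4, group 13; Sr is in period 5, group 2; Sn is in period 5, group 14.
Atomic radius shrinks across a period as nuclear charge pulls the same shell inward, and grows down a group as new shells are added.
Neither a single period nor a single group — weigh both effects.
Ga > N: both effects reinforce here, so Ga is clearly the larger of the two.
Sn > Ga: the two effects oppose for this pair; the down-group effect wins (140 vs 124 pm).
Sr > Sn: Sr lies to the left of Sn in period 5, so the across-period effect alone puts Sr larger.
K > Sr: period and group pull opposite ways; the across-period shift dominates (196 vs 185 pm).
Approximate values (pm): N 71, K 196, Ga 124, Sr 185, Sn 140.
So from smallest to largest: N < Ga < Sn < Sr < K.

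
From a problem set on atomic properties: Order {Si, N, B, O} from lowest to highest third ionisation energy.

The third ionization energy removes an electron from the +2 ion. For each element: Si²⁺ still has 2 valence electrons; N²⁺ still has 3 valence electrons; B²⁺ still has 1 valence electron; O²⁺ still has 4 valence electrons.
All are still removing valence electrons, so compare the +2 ions as you would atoms: IE_3 generally rises across a period (higher Z_eff) and falls down a group (larger shell), subject to the usual subshell exceptions.
Valence configurations: Si²⁺ [Ne]3s², N²⁺ [He]2s²2p¹, B²⁺ [He]2s¹, O²⁺ [He]2s²2p².
Tabulated IE_3 (kJ/mol): Si 3232, N 4578, B 3660, O 5300.
Hence IE_3: Si < B < N < O.

Si, B, N, O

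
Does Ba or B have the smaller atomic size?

B

B is in period 2, group 13; Ba is in period 6, group 2.
Moving right in a period, electrons are added to the same shell under a stronger nuclear pull, so atoms get smaller; moving down, a new shell is opened and atoms get larger.
Here both period and group differ, so the two effects have to be weighed against each other.
Ba > B: relative to B, both the across-period and down-group shifts push Ba's atomic radius up.
Tabulated atomic radius (pm): B 85, Ba 196.
So B has the smaller atomic size (B < Ba).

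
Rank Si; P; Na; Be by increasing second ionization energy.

Si < Be < P < Na

IE_2 is the cost of taking one more electron from the +1 cation: Si⁺ still has 3 valence electrons; P⁺ still has 4 valence electrons; Na⁺ is the bare [Ne] core; Be⁺ still has 1 valence electron.
Pulling an electron out of a noble-gas core costs far more than removing a remaining valence electron, so Na sits at the high end of IE_2.
Valence configurations: Si⁺ [Ne]3s²3p¹, P⁺ [Ne]3s²3p², Be⁺ [He]2s¹.
Approximate IE_2 values (kJ/mol): Si 1577, P 1907, Na 4562, Be 1757.
Putting it together, IE_2: Si < Be < P < Na.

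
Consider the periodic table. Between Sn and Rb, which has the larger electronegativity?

Sn

Rb is in period 5, group 1; Sn is in period 5, group 14.
Smaller atoms with higher effective nuclear charge are more electronegative.
All lie in period 5, so electronegativity increases left to right.
So Sn has the larger electronegativity (Sn > Rb).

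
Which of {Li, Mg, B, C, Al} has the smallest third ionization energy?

Al

After 2 electrons have been removed, what remains? Li²⁺ is already 1 electron into the core; Mg²⁺ is the bare [Ne] core; B²⁺ still has 1 valence electron; C²⁺ still has 2 valence electrons; Al²⁺ still has 1 valence electron.
Core electrons are held far more tightly than valence electrons, so Mg and Li top the IE_3 order.
Valence configurations: B²⁺ [He]2s¹, C²⁺ [He]2s², Al²⁺ [Ne]3s¹.
Approximate IE_3 values (kJ/mol): Li 11815, Mg 7733, B 3660, C 4620, Al 2745.
Putting it together, IE_3: Al < B < C < Mg < Li.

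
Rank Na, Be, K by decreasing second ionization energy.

IE_2 is the cost of taking one more electron from the +1 cation: Na⁺ is the bare [Ne] core; Be⁺ still has 1 valence electron; K⁺ is the bare [Ar] core.
Breaking into a closed-shell core is much more expensive than removing a leftover valence electron — K and Na have the largest IE_2 here.
The numbers (kJ/mol): Na 4562, Be 1757, K 3052.
Hence IE_2: Be < K < Na.

Na, K, Be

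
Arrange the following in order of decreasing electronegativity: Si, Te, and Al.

Al is in period 3, group 13; Si is in period 3, group 14; Te is in period 5, group 16.
Electronegativity increases across a period and decreases down a group, tracking effective nuclear charge and atomic size.
These span different periods and groups, so the two trends combine.
Si > Al: both are in period 3; the period trend gives Si the larger value.
Te > Si: the two effects oppose for this pair; the across-period effect wins (2.10 vs 1.90).
For reference (Pauling): Al 1.61, Si 1.90, Te 2.10.
So from highest to lowest: Te > Si > Al.

Te > Si > Al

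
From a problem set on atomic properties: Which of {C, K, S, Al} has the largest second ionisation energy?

K

IE_2 is the cost of taking one more electron from the +1 cation: C⁺ still has 3 valence electrons; K⁺ is the bare [Ar] core; S⁺ still has 5 valence electrons; Al⁺ still has 2 valence electrons.
Pulling an electron out of a noble-gas core costs far more than removing a remaining valence electron, so K sits at the high end of IE_2.
Valence configurations: C⁺ [He]2s²2p¹, S⁺ [Ne]3s²3p³, Al⁺ [Ne]3s².
The numbers (kJ/mol): C 2353, K 3052, S 2252, Al 1817.
Putting it together, IE_2: Al < S < C < K.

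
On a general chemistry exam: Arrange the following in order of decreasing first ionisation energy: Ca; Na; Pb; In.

Pb, Ca, In, Na

Na is in period 3, group 1; Ca is in period 4, group 2; In is in period 5, group 13; Pb is in period 6, group 14.
IE₁ increases left→right with effective nuclear charge and decreases top→bottom as the valence shell moves farther out.
A diagonal step moves right (one effect) and down (the opposite effect) at once.
In > Na: the two effects oppose for this pair; the across-period effect wins (558 vs 496 kJ/mol).
Ca > In: period and group pull opposite ways; the down-group shift dominates (590 vs 558 kJ/mol).
Pb > Ca: period and group pull opposite ways; the across-period shift dominates (716 vs 590 kJ/mol).
Approximate values (kJ/mol): Na 496, Ca 590, In 558, Pb 716.
So from highest to lowest: Pb > Ca > In > Na.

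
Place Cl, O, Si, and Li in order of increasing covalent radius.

O < Cl < Si < Li

Li is in period 2, group 1; O is in period 2, group 16; Si is in period 3, group 14; Cl is in period 3, group 17.
Radius decreases left→right (rising Z_eff, same n) and increases top→bottom (higher n).
These span different periods and groups, so the two trends combine.
Cl > O: the two effects oppose for this pair; the down-group effect wins (99 vs 63 pm).
Si > Cl: both are in period 3; the period trend gives Si the larger value.
Li > Si: the two effects oppose for this pair; the across-period effect wins (133 vs 116 pm).
For reference (pm): Li 133, O 63, Si 116, Cl 99.
So from smallest to largest: O < Cl < Si < Li.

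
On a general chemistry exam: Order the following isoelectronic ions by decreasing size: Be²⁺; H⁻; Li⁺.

H⁻, Li⁺, Be²⁺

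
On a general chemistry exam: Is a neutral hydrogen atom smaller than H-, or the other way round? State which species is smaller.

Forming H- adds 1 electron to H. More electron–electron repulsion in the same shell, with unchanged nuclear charge, lets the cloud expand.
An anion is larger than its parent atom: H- > H.

H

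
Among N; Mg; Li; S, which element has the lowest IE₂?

Consider each +1 ion: N⁺ still has 4 valence electrons; Mg⁺ still has 1 valence electron; Li⁺ is the bare [He] core; S⁺ still has 5 valence electrons.
Pulling an electron out of a noble-gas core costs far more than removing a remaining valence electron, so Li sits at the high end of IE_2.
Valence configurations: N⁺ [He]2s²2p², Mg⁺ [Ne]3s¹, S⁺ [Ne]3s²3p³.
The numbers (kJ/mol): N 2856, Mg 1451, Li 7298, S 2252.
Hence IE_2: Mg < S < N < Li.

Mg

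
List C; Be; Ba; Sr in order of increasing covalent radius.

C < Be < Sr < Ba

Moving right in a period, electrons are added to the same shell under a stronger nuclear pull, so atoms get smaller; moving down, a new shell is opened and atoms get larger.
These span different periods and groups, so the two trends combine.
Be > C: both are in period 2; the period trend gives Be the larger value.
Sr > Be: Sr sits below Be in group 2, so the down-group effect alone puts Sr larger.
Ba > Sr: Ba sits below Sr in group 2, so the down-group effect alone puts Ba larger.
Tabulated atomic radius (pm): Be 102, C 75, Sr 185, Ba 196.
So from smallest to largest: C < Be < Sr < Ba.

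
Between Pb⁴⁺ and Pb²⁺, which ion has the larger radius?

Pb²⁺

Both ions have Z = 82 protons, but Pb⁴⁺ has lost more electrons, so its remaining electrons feel a larger effective nuclear charge per electron and are pulled in more tightly.
Higher positive charge → smaller ion, so Pb²⁺ > Pb⁴⁺.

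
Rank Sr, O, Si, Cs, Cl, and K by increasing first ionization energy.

Across a period the outer electron is held more tightly (higher IE₁); down a group it sits in a higher shell, more shielded, and comes off more easily.
These span different periods and groups, so the two trends combine.
K > Cs: K sits above Cs in group 1, so the down-group effect alone puts K higher.
Sr > K: period and group pull opposite ways; the across-period shift dominates (550 vs 419 kJ/mol).
Si > Sr: relative to Sr, both the across-period and down-group shifts push Si's first ionization energy up.
Cl > Si: Cl lies to the right of Si in period 3, so the across-period effect alone puts Cl higher.
O > Cl: period and group pull opposite ways; the down-group shift dominates (1314 vs 1251 kJ/mol).
Approximate values (kJ/mol): O 1314, Si 786, Cl 1251, K 419, Sr 550, Cs 376.
So from lowest to highest: Cs < K < Sr < Si < Cl < O.

Cs < K < Sr < Si < Cl < O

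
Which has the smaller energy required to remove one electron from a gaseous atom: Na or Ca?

Na

Na is in period 3, group 1; Ca is in period 4, group 2.
Removing the outermost electron gets harder across a period and easier down a group.
A diagonal step moves right (one effect) and down (the opposite effect) at once.
Ca > Na: period and group pull opposite ways; the across-period shift dominates (590 vs 496 kJ/mol).
Approximate values (kJ/mol): Na 496, Ca 590.
So Na has the smaller energy required to remove one electron from a gaseous atom (Na < Ca).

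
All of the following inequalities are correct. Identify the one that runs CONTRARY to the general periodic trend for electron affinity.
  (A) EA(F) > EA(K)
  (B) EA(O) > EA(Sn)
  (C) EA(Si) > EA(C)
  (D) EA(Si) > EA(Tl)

(C)

The general trend: electron affinity increases across a period and decreases down a group.
(A) F (period 2, group 17) vs K (period 4, group 1): the stated order agrees with the simple trend.
(B) O (period 2, group 16) vs Sn (period 5, group 14): the stated order agrees with the simple trend.
(C) Si (period 3, group 14) vs C (period 2, group 14): the stated order contradicts the simple trend.
(D) Si (period 3, group 14) vs Tl (period 6, group 13): the stated order agrees with the simple trend.
The exception is (C): Si's larger, more diffuse 3p orbitals accept an added electron slightly more readily than C's compact 2p.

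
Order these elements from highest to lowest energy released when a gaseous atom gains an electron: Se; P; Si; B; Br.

Br > Se > Si > P > B

Electron affinity generally becomes more exothermic across a period toward the halogens and less exothermic down a group.
These span different periods and groups, so the two trends combine.
P > B: period and group pull opposite ways; the across-period shift dominates (72 vs 27 kJ/mol).
Si > P: this pair runs against the simple trend — see the exception note.
Se > Si: period and group pull opposite ways; the across-period shift dominates (195 vs 134 kJ/mol).
Br > Se: Br lies to the right of Se in period 4, so the across-period effect alone puts Br higher.
Note the exception: Si has a higher electron affinity than P, contrary to the simple trend — adding an electron to P's half-filled 3p³ is unfavourable, so Si (3p²) has the more exothermic EA.
For reference (kJ/mol): B 27, Si 134, P 72, Se 195, Br 325.
So from highest to lowest: Br > Se > Si > P > B.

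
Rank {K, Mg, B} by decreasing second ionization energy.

K > B > Mg

The second ionization energy removes an electron from the +1 ion. For each element: K⁺ is the bare [Ar] core; Mg⁺ still has 1 valence electron; B⁺ still has 2 valence electrons.
Breaking into a closed-shell core is much more expensive than removing a leftover valence electron — K has the largest IE_2 here.
Valence configurations: Mg⁺ [Ne]3s¹, B⁺ [He]2s².
Tabulated IE_2 (kJ/mol): K 3052, Mg 1451, B 2427.
So the second ionization energies run Mg < B < K.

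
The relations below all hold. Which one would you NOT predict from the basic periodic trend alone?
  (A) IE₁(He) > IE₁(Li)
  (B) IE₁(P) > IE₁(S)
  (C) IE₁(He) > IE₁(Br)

The general trend: first ionization energy increases across a period and decreases down a group.
(A) He (period 1, group 18) vs Li (period 2, group 1): the stated order agrees with the simple trend.
(B) P (period 3, group 15) vs S (period 3, group 16): the stated order contradicts the simple trend.
(C) He (period 1, group 18) vs Br (period 4, group 17): the stated order agrees with the simple trend.
The exception is (B): S (3p⁴) ionizes more easily than half-filled P (3p³) because the paired 3p electron in S is pushed out by e⁻–e⁻ repulsion.

(B)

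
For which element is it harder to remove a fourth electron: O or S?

IE_4 is the cost of taking one more electron from the +3 cation: O³⁺ still has 3 valence electrons; S³⁺ still has 3 valence electrons.
All are still removing valence electrons, so compare the +3 ions as you would atoms: IE_4 generally rises across a period (higher Z_eff) and falls down a group (larger shell), subject to the usual subshell exceptions.
Valence configurations: O³⁺ [He]2s²2p¹, S³⁺ [Ne]3s²3p¹.
Approximate IE_4 values (kJ/mol): O 7469, S 4556.
Overall IE_4 order: S < O.

O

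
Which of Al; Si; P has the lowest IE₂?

Si

The second ionization energy removes an electron from the +1 ion. For each element: Al⁺ still has 2 valence electrons; Si⁺ still has 3 valence electrons; P⁺ still has 4 valence electrons.
All are still removing valence electrons, so compare the +1 ions as you would atoms: IE_2 generally rises across a period (higher Z_eff) and falls down a group (larger shell), subject to the usual subshell exceptions.
Valence configurations: Al⁺ [Ne]3s², Si⁺ [Ne]3s²3p¹, P⁺ [Ne]3s²3p².
Si⁺ loses a lone 3p electron whereas Al⁺ must break into a filled 3s² pair, so IE_2(Al) > IE_2(Si) even though Si has the higher nuclear charge.
Approximate IE_2 values (kJ/mol): Al 1817, Si 1577, P 1907.
So the second ionization energies run Si < Al < P.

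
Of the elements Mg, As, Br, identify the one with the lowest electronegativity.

Mg is in period 3, group 2; As is in period 4, group 15; Br is in period 4, group 17.
Atoms toward the upper right of the periodic table pull bonding electrons most strongly.
These span different periods and groups, so the two trends combine.
As > Mg: the two effects oppose for this pair; the across-period effect wins (2.18 vs 1.31).
Br > As: Br lies to the right of As in period 4, so the across-period effect alone puts Br higher.
Approximate values (Pauling): Mg 1.31, As 2.18, Br 2.96.
The lowest electronegativity among these belongs to Mg.

Mg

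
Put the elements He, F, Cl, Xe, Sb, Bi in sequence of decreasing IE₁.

He is in period 1, group 18; F is in period 2, group 17; Cl is in period 3, group 17; Sb is in period 5, group 15; Xe is in period 5, group 18; Bi is in period 6, group 15.
First ionization energy rises across a period (greater Z_eff holds electrons more tightly) and falls down a group (valence electrons are farther from the nucleus).
Here both period and group differ, so the two effects have to be weighed against each other.
Sb > Bi: Sb sits above Bi in group 15, so the down-group effect alone puts Sb higher.
Xe > Sb: Xe lies to the right of Sb in period 5, so the across-period effect alone puts Xe higher.
Cl > Xe: the two effects oppose for this pair; the down-group effect wins (1251 vs 1170 kJ/mol).
F > Cl: F sits above Cl in group 17, so the down-group effect alone puts F higher.
He > F: relative to F, both the across-period and down-group shifts push He's first ionization energy up.
For reference (kJ/mol): He 2372, F 1681, Cl 1251, Sb 831, Xe 1170, Bi 703.
So from highest to lowest: He > F > Cl > Xe > Sb > Bi.

He, F, Cl, Xe, Sb, Bi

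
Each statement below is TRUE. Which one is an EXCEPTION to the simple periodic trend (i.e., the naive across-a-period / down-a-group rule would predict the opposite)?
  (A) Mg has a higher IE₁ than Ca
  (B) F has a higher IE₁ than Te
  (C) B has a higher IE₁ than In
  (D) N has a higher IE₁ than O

The general trend: IE₁ increases across a period and decreases down a group.
(A) Mg (period 3, group 2) vs Ca (period 4, group 2): the stated order agrees with the simple trend.
(B) F (period 2, group 17) vs Te (period 5, group 16): the stated order agrees with the simple trend.
(C) B (period 2, group 13) vs In (period 5, group 13): the stated order agrees with the simple trend.
(D) N (period 2, group 15) vs O (period 2, group 16): the stated order contradicts the simple trend.
The exception is (D): pairing an electron in O's 2p⁴ costs repulsion energy, so O ionizes more easily than half-filled N (2p³).

(D)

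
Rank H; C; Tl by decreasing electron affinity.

C, H, Tl

H is in period 1, group 1; C is in period 2, group 14; Tl is in period 6, group 13.
Atoms with high Z_eff and room in the valence shell (especially the halogens) have the most exothermic electron affinities.
Here both period and group differ, so the two effects have to be weighed against each other.
H > Tl: period and group pull opposite ways; the down-group shift dominates (73 vs 19 kJ/mol).
C > H: period and group pull opposite ways; the across-period shift dominates (122 vs 73 kJ/mol).
For reference (kJ/mol): H 73, C 122, Tl 19.
So from highest to lowest: C > H > Tl.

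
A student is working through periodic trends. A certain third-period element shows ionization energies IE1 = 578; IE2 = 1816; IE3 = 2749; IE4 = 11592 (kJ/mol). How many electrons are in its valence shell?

3

Look for the largest jump between consecutive ionization energies: IE4/IE3 ≈ 4.2, far larger than any earlier ratio.
That jump marks the point where a core electron is being removed. So the atom has 3 valence electrons.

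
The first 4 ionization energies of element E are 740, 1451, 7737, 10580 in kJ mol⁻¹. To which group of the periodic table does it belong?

Look for the largest jump between consecutive ionization energies: IE3/IE2 ≈ 5.3, far larger than any earlier ratio.
That jump marks the point where a core electron is being removed. So the atom has 2 valence electrons.
A main-group element with 2 valence electrons is in group 2.

Group 2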